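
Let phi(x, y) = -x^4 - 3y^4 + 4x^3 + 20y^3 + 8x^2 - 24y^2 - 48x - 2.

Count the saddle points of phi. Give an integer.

4

phi separates as a function of x plus a function of y, so ∇phi=0 decouples.
∂phi/∂x = -4(x - 3)(x - 2)(x + 2) = 0 at x ∈ {-2, 2, 3}; ∂phi/∂y = -12y(y - 4)(y - 1) = 0 at y ∈ {0, 1, 4}.
The Hessian is diagonal: diag(phi_xx, phi_yy). Second derivatives: phi_xx(-2)=-80, phi_xx(2)=16, phi_xx(3)=-20; phi_yy(0)=-48, phi_yy(1)=36, phi_yy(4)=-144.
Saddle points occur where the two diagonal entries have opposite signs: (-2, 1), (2, 0), (2, 4), (3, 1). Count: 4.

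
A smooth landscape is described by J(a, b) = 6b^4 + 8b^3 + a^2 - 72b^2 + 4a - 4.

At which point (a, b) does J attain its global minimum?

(-2, -3)

J(a,b) separates as P(a) + Q(b) − 4, so its minimum is min P + min Q − 4.
P'(a) = 2a + 4 vanishes at a ∈ {-2}; Q'(b) = 24b(b - 2)(b + 3) vanishes at b ∈ {-3, 0, 2}.
Local minima of P (where P''>0): P(-2)=-4. Local minima of Q: Q(-3)=-378, Q(2)=-128.
So the global minimum of J is P(-2) + Q(-3) − 4 = -4 − 378 − 4 = -386, attained at (-2, -3).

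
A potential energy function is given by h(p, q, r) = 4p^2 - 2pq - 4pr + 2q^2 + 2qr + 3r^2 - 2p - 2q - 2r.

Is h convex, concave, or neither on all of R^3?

convex

h is quadratic, so its Hessian is the constant matrix H = [[8, -2, -4], [-2, 4, 2], [-4, 2, 6]].
Leading principal minors: 8, 28, 104.
All positive ⇒ H ≻ 0 ⇒ convex.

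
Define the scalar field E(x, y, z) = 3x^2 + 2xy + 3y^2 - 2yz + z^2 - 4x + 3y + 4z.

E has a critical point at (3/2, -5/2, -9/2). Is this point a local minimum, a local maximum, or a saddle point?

local minimum

The Hessian is constant: H = [[6, 2, 0], [2, 6, -2], [0, -2, 2]].
Leading principal minors: Δ₁ = 6, Δ₂ = 32, Δ₃ = 40.
All leading minors are positive, so H is positive definite: a local minimum.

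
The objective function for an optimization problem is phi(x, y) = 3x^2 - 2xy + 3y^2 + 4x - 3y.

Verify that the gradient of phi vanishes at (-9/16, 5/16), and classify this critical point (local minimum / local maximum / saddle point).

local minimum

∇phi = (6x - 2y + 4, -2x + 6y - 3); substituting (-9/16, 5/16) gives ∇phi = (0, 0), so (-9/16, 5/16) is indeed a critical point.
The Hessian of phi is constant: H = [[6, -2], [-2, 6]].
det(H) = 6·6 − (-2)² = 32.
det(H) > 0 and tr(H) = 12 > 0, so H is positive definite and the point is a local minimum.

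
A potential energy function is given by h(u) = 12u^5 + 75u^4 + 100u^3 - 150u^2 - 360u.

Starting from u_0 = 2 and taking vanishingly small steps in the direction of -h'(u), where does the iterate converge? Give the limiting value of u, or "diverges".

h'(u) = 60(u - 1)(u + 1)(u + 2)(u + 3), so h'(2) = 3600.
Gradient descent moves in the -h' direction, i.e. u is decreasing.
The nearest critical point in that direction is u = 1, where h'' = 1440 > 0 (a local minimum). The iterate converges there.

1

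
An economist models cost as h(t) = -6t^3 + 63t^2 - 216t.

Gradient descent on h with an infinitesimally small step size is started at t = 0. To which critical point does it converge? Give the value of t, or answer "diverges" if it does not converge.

3

h'(t) = -18(t - 4)(t - 3), so h'(0) = -216.
Gradient descent moves in the -h' direction, i.e. t is increasing.
The nearest critical point in that direction is t = 3, where h'' = 18 > 0 (a local minimum). The iterate converges there.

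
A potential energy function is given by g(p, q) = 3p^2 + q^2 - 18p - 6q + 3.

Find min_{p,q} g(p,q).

-33

g(p,q) separates as A(p) + B(q) + 3, so its minimum is min A + min B + 3.
A'(p) = 6p - 18 vanishes at p ∈ {3}; B'(q) = 2q - 6 vanishes at q ∈ {3}.
Local minima of A (where A''>0): A(3)=-27. Local minima of B: B(3)=-9.
So the global minimum of g is A(3) + B(3) + 3 = -27 − 9 + 3 = -33, attained at (3, 3).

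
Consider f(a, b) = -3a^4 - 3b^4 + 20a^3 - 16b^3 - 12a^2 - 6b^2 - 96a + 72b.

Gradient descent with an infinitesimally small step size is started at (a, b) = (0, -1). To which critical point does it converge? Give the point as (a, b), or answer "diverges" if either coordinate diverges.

f is separable, so gradient descent decouples: a follows -∂f/∂a, b follows -∂f/∂b.
∂f/∂a = -12(a - 4)(a - 2)(a + 1); at a=0 this is -96, so a increases.
∂f/∂b = -12(b - 1)(b + 2)(b + 3); at b=-1 this is 48, so b decreases.
a converges to its nearest critical value 2 (a local min of the a-part); b converges to -2. The iterate converges to (2, -2).

(2, -2)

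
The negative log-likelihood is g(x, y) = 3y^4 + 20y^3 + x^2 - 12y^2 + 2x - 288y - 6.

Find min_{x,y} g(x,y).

g(x,y) separates as P(x) + Q(y) − 6, so its minimum is min P + min Q − 6.
P'(x) = 2x + 2 vanishes at x ∈ {-1}; Q'(y) = 12(y - 2)(y + 3)(y + 4) vanishes at y ∈ {-4, -3, 2}.
Local minima of P (where P''>0): P(-1)=-1. Local minima of Q: Q(-4)=448, Q(2)=-416.
So the global minimum of g is P(-1) + Q(2) − 6 = -1 − 416 − 6 = -423, attained at (-1, 2).

-423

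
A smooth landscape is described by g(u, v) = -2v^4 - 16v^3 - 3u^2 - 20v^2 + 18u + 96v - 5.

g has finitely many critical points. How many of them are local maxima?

2

g separates as a function of u plus a function of v, so ∇g=0 decouples.
∂g/∂u = -6(u - 3) = 0 at u ∈ {3}; ∂g/∂v = -8(v - 1)(v + 3)(v + 4) = 0 at v ∈ {-4, -3, 1}.
The Hessian is diagonal: diag(g_uu, g_vv). Second derivatives: g_uu(3)=-6; g_vv(-4)=-40, g_vv(-3)=32, g_vv(1)=-160.
Local maxima occur where both diagonal entries negative: (3, -4), (3, 1). Count: 2.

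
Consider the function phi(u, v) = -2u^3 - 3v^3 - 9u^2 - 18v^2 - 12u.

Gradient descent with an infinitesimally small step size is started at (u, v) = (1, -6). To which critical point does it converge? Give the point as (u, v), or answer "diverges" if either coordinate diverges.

diverges

phi is separable, so gradient descent decouples: u follows -∂phi/∂u, v follows -∂phi/∂v.
∂phi/∂u = -6(u + 1)(u + 2); at u=1 this is -36, so u increases.
∂phi/∂v = -9v(v + 4); at v=-6 this is -108, so v increases.
The u-coordinate has no critical point in that direction and runs off to infinity.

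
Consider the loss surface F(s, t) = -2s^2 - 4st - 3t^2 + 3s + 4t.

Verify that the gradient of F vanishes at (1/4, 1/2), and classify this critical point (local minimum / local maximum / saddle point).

local maximum

∇F = (-4s - 4t + 3, -4s - 6t + 4); substituting (1/4, 1/2) gives ∇F = (0, 0), so (1/4, 1/2) is indeed a critical point.
The Hessian of F is constant: H = [[-4, -4], [-4, -6]].
det(H) = (-4)·(-6) − (-4)² = 8.
det(H) > 0 and tr(H) = -10 < 0, so H is negative definite and the point is a local maximum.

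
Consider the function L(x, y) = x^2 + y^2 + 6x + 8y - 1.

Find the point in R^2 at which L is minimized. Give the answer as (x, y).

(-3, -4)

L(x,y) separates as P(x) + Q(y) − 1, so its minimum is min P + min Q − 1.
P'(x) = 2x + 6 vanishes at x ∈ {-3}; Q'(y) = 2y + 8 vanishes at y ∈ {-4}.
Local minima of P (where P''>0): P(-3)=-9. Local minima of Q: Q(-4)=-16.
So the global minimum of L is P(-3) + Q(-4) − 1 = -9 − 16 − 1 = -26, attained at (-3, -4).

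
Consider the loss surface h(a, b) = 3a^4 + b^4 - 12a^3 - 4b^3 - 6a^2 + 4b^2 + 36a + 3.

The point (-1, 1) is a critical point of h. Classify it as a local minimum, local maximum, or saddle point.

The mixed partial ∂²h/∂a∂b is 0, so the Hessian at any point is diag(h_aa, h_bb) = diag(12(3a^2 - 6a - 1), 4(3b^2 - 6b + 2)).
At (-1, 1): H = diag(96, -4).
The eigenvalues have opposite signs, so H is indefinite: a saddle point.

saddle point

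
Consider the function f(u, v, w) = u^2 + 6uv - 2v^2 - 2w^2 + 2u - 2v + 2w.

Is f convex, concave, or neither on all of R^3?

f is quadratic, so its Hessian is the constant matrix H = [[2, 6, 0], [6, -4, 0], [0, 0, -4]].
Leading principal minors: 2, -44, 176.
Neither pattern holds ⇒ H is indefinite ⇒ neither convex nor concave.

neither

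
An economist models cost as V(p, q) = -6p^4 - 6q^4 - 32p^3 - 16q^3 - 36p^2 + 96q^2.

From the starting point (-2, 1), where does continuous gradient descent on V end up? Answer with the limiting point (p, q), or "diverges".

V is separable, so gradient descent decouples: p follows -∂V/∂p, q follows -∂V/∂q.
∂V/∂p = -24p(p + 1)(p + 3); at p=-2 this is -48, so p increases.
∂V/∂q = -24q(q - 2)(q + 4); at q=1 this is 120, so q decreases.
p converges to its nearest critical value -1 (a local min of the p-part); q converges to 0. The iterate converges to (-1, 0).

(-1, 0)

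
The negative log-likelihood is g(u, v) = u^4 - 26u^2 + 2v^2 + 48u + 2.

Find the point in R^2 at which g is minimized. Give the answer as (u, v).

(-4, 0)

g(u,v) separates as P(u) + Q(v) + 2, so its minimum is min P + min Q + 2.
P'(u) = 4(u - 3)(u - 1)(u + 4) vanishes at u ∈ {-4, 1, 3}; Q'(v) = 4v vanishes at v ∈ {0}.
Local minima of P (where P''>0): P(-4)=-352, P(3)=-9. Local minima of Q: Q(0)=0.
So the global minimum of g is P(-4) + Q(0) + 2 = -352 + 0 + 2 = -350, attained at (-4, 0).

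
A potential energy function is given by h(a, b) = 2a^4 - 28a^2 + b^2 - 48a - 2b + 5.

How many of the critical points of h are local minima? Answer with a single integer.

2

h separates as a function of a plus a function of b, so ∇h=0 decouples.
∂h/∂a = 8(a - 3)(a + 1)(a + 2) = 0 at a ∈ {-2, -1, 3}; ∂h/∂b = 2(b - 1) = 0 at b ∈ {1}.
The Hessian is diagonal: diag(h_aa, h_bb). Second derivatives: h_aa(-2)=40, h_aa(-1)=-32, h_aa(3)=160; h_bb(1)=2.
Local minima occur where both diagonal entries positive: (-2, 1), (3, 1). Count: 2.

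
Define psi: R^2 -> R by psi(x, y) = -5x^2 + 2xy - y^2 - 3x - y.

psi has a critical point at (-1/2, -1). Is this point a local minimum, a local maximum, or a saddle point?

The Hessian of psi is constant: H = [[-10, 2], [2, -2]].
det(H) = (-10)·(-2) − 2² = 16.
det(H) > 0 and tr(H) = -12 < 0, so H is negative definite and the point is a local maximum.

local maximum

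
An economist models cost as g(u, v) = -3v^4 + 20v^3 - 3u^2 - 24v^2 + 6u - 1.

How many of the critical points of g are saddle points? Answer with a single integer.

1

g separates as a function of u plus a function of v, so ∇g=0 decouples.
∂g/∂u = -6(u - 1) = 0 at u ∈ {1}; ∂g/∂v = -12v(v - 4)(v - 1) = 0 at v ∈ {0, 1, 4}.
The Hessian is diagonal: diag(g_uu, g_vv). Second derivatives: g_uu(1)=-6; g_vv(0)=-48, g_vv(1)=36, g_vv(4)=-144.
Saddle points occur where the two diagonal entries have opposite signs: (1, 1). Count: 1.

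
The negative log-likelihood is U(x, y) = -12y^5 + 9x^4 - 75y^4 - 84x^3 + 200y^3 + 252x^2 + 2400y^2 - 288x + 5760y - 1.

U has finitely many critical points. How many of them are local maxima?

2

U separates as a function of x plus a function of y, so ∇U=0 decouples.
∂U/∂x = 36(x - 4)(x - 2)(x - 1) = 0 at x ∈ {1, 2, 4}; ∂U/∂y = -60(y - 4)(y + 2)(y + 3)(y + 4) = 0 at y ∈ {-4, -3, -2, 4}.
The Hessian is diagonal: diag(U_xx, U_yy). Second derivatives: U_xx(1)=108, U_xx(2)=-72, U_xx(4)=216; U_yy(-4)=960, U_yy(-3)=-420, U_yy(-2)=720, U_yy(4)=-20160.
Local maxima occur where both diagonal entries negative: (2, -3), (2, 4). Count: 2.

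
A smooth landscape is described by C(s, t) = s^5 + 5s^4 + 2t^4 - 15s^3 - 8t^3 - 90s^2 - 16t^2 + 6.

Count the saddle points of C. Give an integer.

6

C separates as a function of s plus a function of t, so ∇C=0 decouples.
∂C/∂s = 5s(s - 3)(s + 3)(s + 4) = 0 at s ∈ {-4, -3, 0, 3}; ∂C/∂t = 8t(t - 4)(t + 1) = 0 at t ∈ {-1, 0, 4}.
The Hessian is diagonal: diag(C_ss, C_tt). Second derivatives: C_ss(-4)=-140, C_ss(-3)=90, C_ss(0)=-180, C_ss(3)=630; C_tt(-1)=40, C_tt(0)=-32, C_tt(4)=160.
Saddle points occur where the two diagonal entries have opposite signs: (-4, -1), (-4, 4), (-3, 0), (0, -1), (0, 4), (3, 0). Count: 6.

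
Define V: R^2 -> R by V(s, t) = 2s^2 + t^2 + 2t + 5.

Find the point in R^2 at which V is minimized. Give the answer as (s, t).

V(s,t) separates as P(s) + Q(t) + 5, so its minimum is min P + min Q + 5.
P'(s) = 4s vanishes at s ∈ {0}; Q'(t) = 2(t + 1) vanishes at t ∈ {-1}.
Local minima of P (where P''>0): P(0)=0. Local minima of Q: Q(-1)=-1.
So the global minimum of V is P(0) + Q(-1) + 5 = 0 − 1 + 5 = 4, attained at (0, -1).

(0, -1)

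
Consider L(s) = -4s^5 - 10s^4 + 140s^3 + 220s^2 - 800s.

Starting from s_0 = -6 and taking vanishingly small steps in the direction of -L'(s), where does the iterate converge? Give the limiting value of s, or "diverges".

L'(s) = -20(s - 4)(s - 1)(s + 2)(s + 5), so L'(-6) = -5600.
Gradient descent moves in the -L' direction, i.e. s is increasing.
The nearest critical point in that direction is s = -5, where L'' = 3240 > 0 (a local minimum). The iterate converges there.

-5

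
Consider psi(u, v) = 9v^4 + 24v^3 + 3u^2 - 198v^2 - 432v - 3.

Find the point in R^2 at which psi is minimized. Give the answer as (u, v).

(0, 3)

psi(u,v) separates as P(u) + Q(v) − 3, so its minimum is min P + min Q − 3.
P'(u) = 6u vanishes at u ∈ {0}; Q'(v) = 36(v - 3)(v + 1)(v + 4) vanishes at v ∈ {-4, -1, 3}.
Local minima of P (where P''>0): P(0)=0. Local minima of Q: Q(-4)=-672, Q(3)=-1701.
So the global minimum of psi is P(0) + Q(3) − 3 = 0 − 1701 − 3 = -1704, attained at (0, 3).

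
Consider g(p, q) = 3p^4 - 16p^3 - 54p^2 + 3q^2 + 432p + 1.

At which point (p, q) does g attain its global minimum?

g(p,q) separates as A(p) + B(q) + 1, so its minimum is min A + min B + 1.
A'(p) = 12(p - 4)(p - 3)(p + 3) vanishes at p ∈ {-3, 3, 4}; B'(q) = 6q vanishes at q ∈ {0}.
Local minima of A (where A''>0): A(-3)=-1107, A(4)=608. Local minima of B: B(0)=0.
So the global minimum of g is A(-3) + B(0) + 1 = -1107 + 0 + 1 = -1106, attained at (-3, 0).

(-3, 0)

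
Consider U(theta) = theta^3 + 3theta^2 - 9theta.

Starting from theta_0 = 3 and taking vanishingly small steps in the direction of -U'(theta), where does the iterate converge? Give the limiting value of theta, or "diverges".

1

U'(theta) = 3(theta - 1)(theta + 3), so U'(3) = 36.
Gradient descent moves in the -U' direction, i.e. theta is decreasing.
The nearest critical point in that direction is theta = 1, where U'' = 12 > 0 (a local minimum). The iterate converges there.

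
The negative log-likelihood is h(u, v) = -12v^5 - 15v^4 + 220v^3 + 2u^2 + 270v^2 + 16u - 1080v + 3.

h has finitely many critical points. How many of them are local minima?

h separates as a function of u plus a function of v, so ∇h=0 decouples.
∂h/∂u = 4(u + 4) = 0 at u ∈ {-4}; ∂h/∂v = -60(v - 3)(v - 1)(v + 2)(v + 3) = 0 at v ∈ {-3, -2, 1, 3}.
The Hessian is diagonal: diag(h_uu, h_vv). Second derivatives: h_uu(-4)=4; h_vv(-3)=1440, h_vv(-2)=-900, h_vv(1)=1440, h_vv(3)=-3600.
Local minima occur where both diagonal entries positive: (-4, -3), (-4, 1). Count: 2.

2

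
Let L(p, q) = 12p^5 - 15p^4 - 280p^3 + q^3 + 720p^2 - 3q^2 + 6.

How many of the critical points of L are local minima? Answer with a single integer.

2

L separates as a function of p plus a function of q, so ∇L=0 decouples.
∂L/∂p = 60p(p - 3)(p - 2)(p + 4) = 0 at p ∈ {-4, 0, 2, 3}; ∂L/∂q = 3q(q - 2) = 0 at q ∈ {0, 2}.
The Hessian is diagonal: diag(L_pp, L_qq). Second derivatives: L_pp(-4)=-10080, L_pp(0)=1440, L_pp(2)=-720, L_pp(3)=1260; L_qq(0)=-6, L_qq(2)=6.
Local minima occur where both diagonal entries positive: (0, 2), (3, 2). Count: 2.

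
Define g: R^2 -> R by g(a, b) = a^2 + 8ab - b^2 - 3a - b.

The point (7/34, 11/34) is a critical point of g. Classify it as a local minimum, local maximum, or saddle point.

The Hessian of g is constant: H = [[2, 8], [8, -2]].
det(H) = 2·(-2) − 8² = -68.
Since det(H) < 0, H is indefinite and the critical point is a saddle point.

saddle point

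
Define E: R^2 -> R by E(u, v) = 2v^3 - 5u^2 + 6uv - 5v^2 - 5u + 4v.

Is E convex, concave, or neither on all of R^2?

The term 2v^3 is cubic, so the Hessian is not constant.
∂²E/∂v² = 12v - 10, which takes both signs as v varies (negative for sufficiently negative v). A diagonal entry of the Hessian changing sign means the Hessian is neither positive- nor negative-semidefinite on all of R^2.

neither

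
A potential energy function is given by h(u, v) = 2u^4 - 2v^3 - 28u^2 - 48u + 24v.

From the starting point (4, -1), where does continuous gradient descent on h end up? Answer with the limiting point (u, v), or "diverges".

h is separable, so gradient descent decouples: u follows -∂h/∂u, v follows -∂h/∂v.
∂h/∂u = 8(u - 3)(u + 1)(u + 2); at u=4 this is 240, so u decreases.
∂h/∂v = -6(v - 2)(v + 2); at v=-1 this is 18, so v decreases.
u converges to its nearest critical value 3 (a local min of the u-part); v converges to -2. The iterate converges to (3, -2).

(3, -2)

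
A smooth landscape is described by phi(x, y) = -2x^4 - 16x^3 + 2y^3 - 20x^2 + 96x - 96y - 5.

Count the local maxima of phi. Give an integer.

2

phi separates as a function of x plus a function of y, so ∇phi=0 decouples.
∂phi/∂x = -8(x - 1)(x + 3)(x + 4) = 0 at x ∈ {-4, -3, 1}; ∂phi/∂y = 6(y - 4)(y + 4) = 0 at y ∈ {-4, 4}.
The Hessian is diagonal: diag(phi_xx, phi_yy). Second derivatives: phi_xx(-4)=-40, phi_xx(-3)=32, phi_xx(1)=-160; phi_yy(-4)=-48, phi_yy(4)=48.
Local maxima occur where both diagonal entries negative: (-4, -4), (1, -4). Count: 2.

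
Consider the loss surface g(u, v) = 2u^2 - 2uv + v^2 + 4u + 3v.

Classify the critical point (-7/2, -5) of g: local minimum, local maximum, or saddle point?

local minimum

The Hessian of g is constant: H = [[4, -2], [-2, 2]].
det(H) = 4·2 − (-2)² = 4.
det(H) > 0 and tr(H) = 6 > 0, so H is positive definite and the point is a local minimum.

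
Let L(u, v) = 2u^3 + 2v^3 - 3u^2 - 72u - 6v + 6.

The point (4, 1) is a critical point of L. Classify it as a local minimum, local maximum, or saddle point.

local minimum

The mixed partial ∂²L/∂u∂v is 0, so the Hessian at any point is diag(L_uu, L_vv) = diag(6(2u - 1), 12v).
At (4, 1): H = diag(42, 12).
Both eigenvalues are positive, so H is positive definite: a local minimum.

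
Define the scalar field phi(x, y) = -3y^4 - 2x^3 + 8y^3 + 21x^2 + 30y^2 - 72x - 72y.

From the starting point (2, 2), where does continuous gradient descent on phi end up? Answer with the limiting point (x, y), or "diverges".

(3, 1)

phi is separable, so gradient descent decouples: x follows -∂phi/∂x, y follows -∂phi/∂y.
∂phi/∂x = -6(x - 4)(x - 3); at x=2 this is -12, so x increases.
∂phi/∂y = -12(y - 3)(y - 1)(y + 2); at y=2 this is 48, so y decreases.
x converges to its nearest critical value 3 (a local min of the x-part); y converges to 1. The iterate converges to (3, 1).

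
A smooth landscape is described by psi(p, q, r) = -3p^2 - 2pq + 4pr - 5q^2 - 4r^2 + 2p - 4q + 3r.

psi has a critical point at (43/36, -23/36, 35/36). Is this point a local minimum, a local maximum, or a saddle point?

local maximum

The Hessian is constant: H = [[-6, -2, 4], [-2, -10, 0], [4, 0, -8]].
Leading principal minors: Δ₁ = -6, Δ₂ = 56, Δ₃ = -288.
The minors alternate sign starting negative (−, +, −), so H is negative definite: a local maximum.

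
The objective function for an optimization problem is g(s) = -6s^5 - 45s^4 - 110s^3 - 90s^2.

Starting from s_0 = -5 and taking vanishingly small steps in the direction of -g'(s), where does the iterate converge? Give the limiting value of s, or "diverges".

-3

g'(s) = -30s(s + 1)(s + 2)(s + 3), so g'(-5) = -3600.
Gradient descent moves in the -g' direction, i.e. s is increasing.
The nearest critical point in that direction is s = -3, where g'' = 180 > 0 (a local minimum). The iterate converges there.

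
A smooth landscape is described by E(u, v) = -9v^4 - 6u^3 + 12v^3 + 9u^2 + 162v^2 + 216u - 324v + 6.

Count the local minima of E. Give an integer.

E separates as a function of u plus a function of v, so ∇E=0 decouples.
∂E/∂u = -18(u - 4)(u + 3) = 0 at u ∈ {-3, 4}; ∂E/∂v = -36(v - 3)(v - 1)(v + 3) = 0 at v ∈ {-3, 1, 3}.
The Hessian is diagonal: diag(E_uu, E_vv). Second derivatives: E_uu(-3)=126, E_uu(4)=-126; E_vv(-3)=-864, E_vv(1)=288, E_vv(3)=-432.
Local minima occur where both diagonal entries positive: (-3, 1). Count: 1.

1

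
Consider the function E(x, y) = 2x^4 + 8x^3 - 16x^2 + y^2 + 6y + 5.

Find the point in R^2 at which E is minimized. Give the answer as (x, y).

(-4, -3)

E(x,y) separates as P(x) + Q(y) + 5, so its minimum is min P + min Q + 5.
P'(x) = 8x(x - 1)(x + 4) vanishes at x ∈ {-4, 0, 1}; Q'(y) = 2y + 6 vanishes at y ∈ {-3}.
Local minima of P (where P''>0): P(-4)=-256, P(1)=-6. Local minima of Q: Q(-3)=-9.
So the global minimum of E is P(-4) + Q(-3) + 5 = -256 − 9 + 5 = -260, attained at (-4, -3).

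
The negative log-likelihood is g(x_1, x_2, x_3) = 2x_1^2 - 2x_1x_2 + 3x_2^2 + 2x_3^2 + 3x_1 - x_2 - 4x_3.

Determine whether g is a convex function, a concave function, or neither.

convex

g is quadratic, so its Hessian is the constant matrix H = [[4, -2, 0], [-2, 6, 0], [0, 0, 4]].
Leading principal minors: 4, 20, 80.
All positive ⇒ H ≻ 0 ⇒ convex.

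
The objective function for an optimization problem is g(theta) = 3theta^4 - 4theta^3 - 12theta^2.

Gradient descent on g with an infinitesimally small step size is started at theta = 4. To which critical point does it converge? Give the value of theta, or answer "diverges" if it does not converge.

g'(theta) = 12theta(theta - 2)(theta + 1), so g'(4) = 480.
Gradient descent moves in the -g' direction, i.e. theta is decreasing.
The nearest critical point in that direction is theta = 2, where g'' = 72 > 0 (a local minimum). The iterate converges there.

2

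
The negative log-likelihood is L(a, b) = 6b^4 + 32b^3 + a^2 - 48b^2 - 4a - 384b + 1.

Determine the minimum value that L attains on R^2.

L(a,b) separates as P(a) + Q(b) + 1, so its minimum is min P + min Q + 1.
P'(a) = 2a - 4 vanishes at a ∈ {2}; Q'(b) = 24(b - 2)(b + 2)(b + 4) vanishes at b ∈ {-4, -2, 2}.
Local minima of P (where P''>0): P(2)=-4. Local minima of Q: Q(-4)=256, Q(2)=-608.
So the global minimum of L is P(2) + Q(2) + 1 = -4 − 608 + 1 = -611, attained at (2, 2).

-611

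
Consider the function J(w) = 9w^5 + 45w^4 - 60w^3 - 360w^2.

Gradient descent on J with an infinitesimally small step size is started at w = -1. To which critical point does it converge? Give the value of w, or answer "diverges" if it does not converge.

J'(w) = 45w(w - 2)(w + 2)(w + 4), so J'(-1) = 405.
Gradient descent moves in the -J' direction, i.e. w is decreasing.
The nearest critical point in that direction is w = -2, where J'' = 720 > 0 (a local minimum). The iterate converges there.

-2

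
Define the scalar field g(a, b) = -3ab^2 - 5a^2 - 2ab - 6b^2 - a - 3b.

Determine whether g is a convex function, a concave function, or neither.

neither

The term -3ab^2 is cubic, so the Hessian is not constant.
∂²g/∂b² = -6a - 12, which takes both signs as a varies (negative for sufficiently large a). A diagonal entry of the Hessian changing sign means the Hessian is neither positive- nor negative-semidefinite on all of R^2.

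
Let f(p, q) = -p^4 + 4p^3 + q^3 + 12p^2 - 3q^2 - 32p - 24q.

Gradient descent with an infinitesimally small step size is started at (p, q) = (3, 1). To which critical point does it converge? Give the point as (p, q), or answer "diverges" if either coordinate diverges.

f is separable, so gradient descent decouples: p follows -∂f/∂p, q follows -∂f/∂q.
∂f/∂p = -4(p - 4)(p - 1)(p + 2); at p=3 this is 40, so p decreases.
∂f/∂q = 3(q - 4)(q + 2); at q=1 this is -27, so q increases.
p converges to its nearest critical value 1 (a local min of the p-part); q converges to 4. The iterate converges to (1, 4).

(1, 4)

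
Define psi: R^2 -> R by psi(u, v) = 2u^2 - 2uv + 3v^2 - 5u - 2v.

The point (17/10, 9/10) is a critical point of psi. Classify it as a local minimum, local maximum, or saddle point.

The Hessian of psi is constant: H = [[4, -2], [-2, 6]].
det(H) = 4·6 − (-2)² = 20.
det(H) > 0 and tr(H) = 10 > 0, so H is positive definite and the point is a local minimum.

local minimum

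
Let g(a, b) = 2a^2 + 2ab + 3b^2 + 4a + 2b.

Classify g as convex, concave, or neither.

convex

g is quadratic, so its Hessian is the constant matrix H = [[4, 2], [2, 6]].
det(H) = 20, tr(H) = 10.
det(H) > 0 and tr(H) > 0, so H is positive definite everywhere: convex.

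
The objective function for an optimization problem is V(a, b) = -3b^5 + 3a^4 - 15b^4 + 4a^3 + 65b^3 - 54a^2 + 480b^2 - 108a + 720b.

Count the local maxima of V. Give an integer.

V separates as a function of a plus a function of b, so ∇V=0 decouples.
∂V/∂a = 12(a - 3)(a + 1)(a + 3) = 0 at a ∈ {-3, -1, 3}; ∂V/∂b = -15(b - 4)(b + 1)(b + 3)(b + 4) = 0 at b ∈ {-4, -3, -1, 4}.
The Hessian is diagonal: diag(V_aa, V_bb). Second derivatives: V_aa(-3)=144, V_aa(-1)=-96, V_aa(3)=288; V_bb(-4)=360, V_bb(-3)=-210, V_bb(-1)=450, V_bb(4)=-4200.
Local maxima occur where both diagonal entries negative: (-1, -3), (-1, 4). Count: 2.

2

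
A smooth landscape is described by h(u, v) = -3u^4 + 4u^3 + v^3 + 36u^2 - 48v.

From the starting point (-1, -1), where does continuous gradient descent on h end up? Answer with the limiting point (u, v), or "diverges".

h is separable, so gradient descent decouples: u follows -∂h/∂u, v follows -∂h/∂v.
∂h/∂u = -12u(u - 3)(u + 2); at u=-1 this is -48, so u increases.
∂h/∂v = 3(v - 4)(v + 4); at v=-1 this is -45, so v increases.
u converges to its nearest critical value 0 (a local min of the u-part); v converges to 4. The iterate converges to (0, 4).

(0, 4)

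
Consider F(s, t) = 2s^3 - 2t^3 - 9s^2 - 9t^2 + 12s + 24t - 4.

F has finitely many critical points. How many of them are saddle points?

F separates as a function of s plus a function of t, so ∇F=0 decouples.
∂F/∂s = 6(s - 2)(s - 1) = 0 at s ∈ {1, 2}; ∂F/∂t = -6(t - 1)(t + 4) = 0 at t ∈ {-4, 1}.
The Hessian is diagonal: diag(F_ss, F_tt). Second derivatives: F_ss(1)=-6, F_ss(2)=6; F_tt(-4)=30, F_tt(1)=-30.
Saddle points occur where the two diagonal entries have opposite signs: (1, -4), (2, 1). Count: 2.

2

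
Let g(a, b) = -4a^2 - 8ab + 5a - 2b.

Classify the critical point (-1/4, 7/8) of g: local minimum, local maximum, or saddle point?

The Hessian of g is constant: H = [[-8, -8], [-8, 0]].
det(H) = (-8)·0 − (-8)² = -64.
Since det(H) < 0, H is indefinite and the critical point is a saddle point.

saddle point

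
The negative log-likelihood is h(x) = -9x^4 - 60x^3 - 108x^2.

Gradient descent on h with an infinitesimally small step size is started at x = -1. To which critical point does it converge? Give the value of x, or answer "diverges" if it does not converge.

h'(x) = -36x(x + 2)(x + 3), so h'(-1) = 72.
Gradient descent moves in the -h' direction, i.e. x is decreasing.
The nearest critical point in that direction is x = -2, where h'' = 72 > 0 (a local minimum). The iterate converges there.

-2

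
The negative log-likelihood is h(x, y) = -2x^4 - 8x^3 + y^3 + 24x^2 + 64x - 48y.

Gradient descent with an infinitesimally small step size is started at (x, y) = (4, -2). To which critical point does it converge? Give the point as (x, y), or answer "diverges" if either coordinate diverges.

diverges

h is separable, so gradient descent decouples: x follows -∂h/∂x, y follows -∂h/∂y.
∂h/∂x = -8(x - 2)(x + 1)(x + 4); at x=4 this is -640, so x increases.
∂h/∂y = 3(y - 4)(y + 4); at y=-2 this is -36, so y increases.
The x-coordinate has no critical point in that direction and runs off to infinity.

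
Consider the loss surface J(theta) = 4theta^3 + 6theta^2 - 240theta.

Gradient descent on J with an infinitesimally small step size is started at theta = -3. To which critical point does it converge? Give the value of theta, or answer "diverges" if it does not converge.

4

J'(theta) = 12(theta - 4)(theta + 5), so J'(-3) = -168.
Gradient descent moves in the -J' direction, i.e. theta is increasing.
The nearest critical point in that direction is theta = 4, where J'' = 108 > 0 (a local minimum). The iterate converges there.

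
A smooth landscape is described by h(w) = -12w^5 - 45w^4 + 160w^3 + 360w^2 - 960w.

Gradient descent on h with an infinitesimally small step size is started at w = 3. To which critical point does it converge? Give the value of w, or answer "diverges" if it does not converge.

h'(w) = -60(w - 2)(w - 1)(w + 2)(w + 4), so h'(3) = -4200.
Gradient descent moves in the -h' direction, i.e. w is increasing.
There is no critical point above w=3, and h' keeps the same sign, so the iterate runs off to +∞.

diverges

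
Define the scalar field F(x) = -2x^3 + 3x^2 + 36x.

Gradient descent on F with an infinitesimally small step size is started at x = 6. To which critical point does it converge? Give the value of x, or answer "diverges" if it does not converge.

F'(x) = -6(x - 3)(x + 2), so F'(6) = -144.
Gradient descent moves in the -F' direction, i.e. x is increasing.
There is no critical point above x=6, and F' keeps the same sign, so the iterate runs off to +∞.

diverges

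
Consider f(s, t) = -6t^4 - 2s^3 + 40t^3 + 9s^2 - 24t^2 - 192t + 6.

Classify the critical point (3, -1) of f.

The mixed partial ∂²f/∂s∂t is 0, so the Hessian at any point is diag(f_ss, f_tt) = diag(6(-2s + 3), 24(-3t^2 + 10t - 2)).
At (3, -1): H = diag(-18, -360).
Both eigenvalues are negative, so H is negative definite: a local maximum.

local maximum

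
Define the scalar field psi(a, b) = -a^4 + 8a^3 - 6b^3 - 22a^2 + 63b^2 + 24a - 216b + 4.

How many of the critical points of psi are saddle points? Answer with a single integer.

3

psi separates as a function of a plus a function of b, so ∇psi=0 decouples.
∂psi/∂a = -4(a - 3)(a - 2)(a - 1) = 0 at a ∈ {1, 2, 3}; ∂psi/∂b = -18(b - 4)(b - 3) = 0 at b ∈ {3, 4}.
The Hessian is diagonal: diag(psi_aa, psi_bb). Second derivatives: psi_aa(1)=-8, psi_aa(2)=4, psi_aa(3)=-8; psi_bb(3)=18, psi_bb(4)=-18.
Saddle points occur where the two diagonal entries have opposite signs: (1, 3), (2, 4), (3, 3). Count: 3.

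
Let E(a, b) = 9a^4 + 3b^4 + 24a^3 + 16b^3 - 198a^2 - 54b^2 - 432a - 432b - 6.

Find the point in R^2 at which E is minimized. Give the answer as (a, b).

E(a,b) separates as P(a) + Q(b) − 6, so its minimum is min P + min Q − 6.
P'(a) = 36(a - 3)(a + 1)(a + 4) vanishes at a ∈ {-4, -1, 3}; Q'(b) = 12(b - 3)(b + 3)(b + 4) vanishes at b ∈ {-4, -3, 3}.
Local minima of P (where P''>0): P(-4)=-672, P(3)=-1701. Local minima of Q: Q(-4)=608, Q(3)=-1107.
So the global minimum of E is P(3) + Q(3) − 6 = -1701 − 1107 − 6 = -2814, attained at (3, 3).

(3, 3)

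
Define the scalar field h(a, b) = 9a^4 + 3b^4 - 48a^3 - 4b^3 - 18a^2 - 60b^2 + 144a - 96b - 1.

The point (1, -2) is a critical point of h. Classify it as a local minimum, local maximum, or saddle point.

saddle point

The mixed partial ∂²h/∂a∂b is 0, so the Hessian at any point is diag(h_aa, h_bb) = diag(36(3a^2 - 8a - 1), 12(3b^2 - 2b - 10)).
At (1, -2): H = diag(-216, 72).
The eigenvalues have opposite signs, so H is indefinite: a saddle point.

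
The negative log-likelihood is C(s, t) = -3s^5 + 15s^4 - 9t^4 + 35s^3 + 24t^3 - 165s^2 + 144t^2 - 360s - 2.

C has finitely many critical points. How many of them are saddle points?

C separates as a function of s plus a function of t, so ∇C=0 decouples.
∂C/∂s = -15(s - 4)(s - 3)(s + 1)(s + 2) = 0 at s ∈ {-2, -1, 3, 4}; ∂C/∂t = -36t(t - 4)(t + 2) = 0 at t ∈ {-2, 0, 4}.
The Hessian is diagonal: diag(C_ss, C_tt). Second derivatives: C_ss(-2)=450, C_ss(-1)=-300, C_ss(3)=300, C_ss(4)=-450; C_tt(-2)=-432, C_tt(0)=288, C_tt(4)=-864.
Saddle points occur where the two diagonal entries have opposite signs: (-2, -2), (-2, 4), (-1, 0), (3, -2), (3, 4), (4, 0). Count: 6.

6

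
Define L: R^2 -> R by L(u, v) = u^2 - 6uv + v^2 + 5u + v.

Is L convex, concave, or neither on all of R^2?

L is quadratic, so its Hessian is the constant matrix H = [[2, -6], [-6, 2]].
det(H) = -32, tr(H) = 4.
det(H) < 0, so H is indefinite: neither convex nor concave.

neither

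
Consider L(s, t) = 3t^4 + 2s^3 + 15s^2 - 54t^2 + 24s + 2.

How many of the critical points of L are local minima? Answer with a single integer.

2

L separates as a function of s plus a function of t, so ∇L=0 decouples.
∂L/∂s = 6(s + 1)(s + 4) = 0 at s ∈ {-4, -1}; ∂L/∂t = 12t(t - 3)(t + 3) = 0 at t ∈ {-3, 0, 3}.
The Hessian is diagonal: diag(L_ss, L_tt). Second derivatives: L_ss(-4)=-18, L_ss(-1)=18; L_tt(-3)=216, L_tt(0)=-108, L_tt(3)=216.
Local minima occur where both diagonal entries positive: (-1, -3), (-1, 3). Count: 2.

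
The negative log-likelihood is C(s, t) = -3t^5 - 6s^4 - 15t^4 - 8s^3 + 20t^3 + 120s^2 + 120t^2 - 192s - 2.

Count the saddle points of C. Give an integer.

6

C separates as a function of s plus a function of t, so ∇C=0 decouples.
∂C/∂s = -24(s - 2)(s - 1)(s + 4) = 0 at s ∈ {-4, 1, 2}; ∂C/∂t = -15t(t - 2)(t + 2)(t + 4) = 0 at t ∈ {-4, -2, 0, 2}.
The Hessian is diagonal: diag(C_ss, C_tt). Second derivatives: C_ss(-4)=-720, C_ss(1)=120, C_ss(2)=-144; C_tt(-4)=720, C_tt(-2)=-240, C_tt(0)=240, C_tt(2)=-720.
Saddle points occur where the two diagonal entries have opposite signs: (-4, -4), (-4, 0), (1, -2), (1, 2), (2, -4), (2, 0). Count: 6.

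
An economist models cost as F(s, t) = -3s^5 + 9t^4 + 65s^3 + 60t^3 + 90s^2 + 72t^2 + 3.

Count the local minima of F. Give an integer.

4

F separates as a function of s plus a function of t, so ∇F=0 decouples.
∂F/∂s = -15s(s - 4)(s + 1)(s + 3) = 0 at s ∈ {-3, -1, 0, 4}; ∂F/∂t = 36t(t + 1)(t + 4) = 0 at t ∈ {-4, -1, 0}.
The Hessian is diagonal: diag(F_ss, F_tt). Second derivatives: F_ss(-3)=630, F_ss(-1)=-150, F_ss(0)=180, F_ss(4)=-2100; F_tt(-4)=432, F_tt(-1)=-108, F_tt(0)=144.
Local minima occur where both diagonal entries positive: (-3, -4), (-3, 0), (0, -4), (0, 0). Count: 4.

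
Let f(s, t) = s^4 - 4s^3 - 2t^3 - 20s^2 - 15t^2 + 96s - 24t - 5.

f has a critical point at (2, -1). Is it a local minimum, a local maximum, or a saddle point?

local maximum

The mixed partial ∂²f/∂s∂t is 0, so the Hessian at any point is diag(f_ss, f_tt) = diag(4(3s^2 - 6s - 10), -6(2t + 5)).
At (2, -1): H = diag(-40, -18).
Both eigenvalues are negative, so H is negative definite: a local maximum.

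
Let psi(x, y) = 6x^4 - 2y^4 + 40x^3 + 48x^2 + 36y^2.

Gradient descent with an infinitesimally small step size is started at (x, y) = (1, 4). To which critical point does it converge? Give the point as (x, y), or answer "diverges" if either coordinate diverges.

diverges

psi is separable, so gradient descent decouples: x follows -∂psi/∂x, y follows -∂psi/∂y.
∂psi/∂x = 24x(x + 1)(x + 4); at x=1 this is 240, so x decreases.
∂psi/∂y = -8y(y - 3)(y + 3); at y=4 this is -224, so y increases.
The y-coordinate has no critical point in that direction and runs off to infinity.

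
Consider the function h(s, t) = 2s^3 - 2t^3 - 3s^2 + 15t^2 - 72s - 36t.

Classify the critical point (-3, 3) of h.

The mixed partial ∂²h/∂s∂t is 0, so the Hessian at any point is diag(h_ss, h_tt) = diag(6(2s - 1), 6(-2t + 5)).
At (-3, 3): H = diag(-42, -6).
Both eigenvalues are negative, so H is negative definite: a local maximum.

local maximum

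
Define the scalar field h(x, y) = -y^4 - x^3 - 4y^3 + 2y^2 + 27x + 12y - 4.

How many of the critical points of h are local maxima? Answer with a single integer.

h separates as a function of x plus a function of y, so ∇h=0 decouples.
∂h/∂x = -3(x - 3)(x + 3) = 0 at x ∈ {-3, 3}; ∂h/∂y = -4(y - 1)(y + 1)(y + 3) = 0 at y ∈ {-3, -1, 1}.
The Hessian is diagonal: diag(h_xx, h_yy). Second derivatives: h_xx(-3)=18, h_xx(3)=-18; h_yy(-3)=-32, h_yy(-1)=16, h_yy(1)=-32.
Local maxima occur where both diagonal entries negative: (3, -3), (3, 1). Count: 2.

2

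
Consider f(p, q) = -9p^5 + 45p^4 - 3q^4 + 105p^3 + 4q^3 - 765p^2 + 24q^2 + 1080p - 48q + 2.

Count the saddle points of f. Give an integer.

6

f separates as a function of p plus a function of q, so ∇f=0 decouples.
∂f/∂p = -45(p - 4)(p - 2)(p - 1)(p + 3) = 0 at p ∈ {-3, 1, 2, 4}; ∂f/∂q = -12(q - 2)(q - 1)(q + 2) = 0 at q ∈ {-2, 1, 2}.
The Hessian is diagonal: diag(f_pp, f_qq). Second derivatives: f_pp(-3)=6300, f_pp(1)=-540, f_pp(2)=450, f_pp(4)=-1890; f_qq(-2)=-144, f_qq(1)=36, f_qq(2)=-48.
Saddle points occur where the two diagonal entries have opposite signs: (-3, -2), (-3, 2), (1, 1), (2, -2), (2, 2), (4, 1). Count: 6.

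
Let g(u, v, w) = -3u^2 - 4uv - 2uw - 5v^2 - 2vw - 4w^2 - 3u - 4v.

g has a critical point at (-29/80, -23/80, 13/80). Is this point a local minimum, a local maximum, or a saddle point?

local maximum

The Hessian is constant: H = [[-6, -4, -2], [-4, -10, -2], [-2, -2, -8]].
Leading principal minors: Δ₁ = -6, Δ₂ = 44, Δ₃ = -320.
The minors alternate sign starting negative (−, +, −), so H is negative definite: a local maximum.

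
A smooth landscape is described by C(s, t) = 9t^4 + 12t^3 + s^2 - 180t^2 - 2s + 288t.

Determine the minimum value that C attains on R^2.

-2497

C(s,t) separates as P(s) + Q(t), so its minimum is min P + min Q.
P'(s) = 2s - 2 vanishes at s ∈ {1}; Q'(t) = 36(t - 2)(t - 1)(t + 4) vanishes at t ∈ {-4, 1, 2}.
Local minima of P (where P''>0): P(1)=-1. Local minima of Q: Q(-4)=-2496, Q(2)=96.
So the global minimum of C is P(1) + Q(-4) = -1 − 2496 = -2497, attained at (1, -4).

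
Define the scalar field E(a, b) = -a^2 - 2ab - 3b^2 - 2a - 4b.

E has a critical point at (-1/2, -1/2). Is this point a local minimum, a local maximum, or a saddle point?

local maximum

The Hessian of E is constant: H = [[-2, -2], [-2, -6]].
det(H) = (-2)·(-6) − (-2)² = 8.
det(H) > 0 and tr(H) = -8 < 0, so H is negative definite and the point is a local maximum.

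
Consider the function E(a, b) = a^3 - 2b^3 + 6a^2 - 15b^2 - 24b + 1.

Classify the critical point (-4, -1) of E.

local maximum

The mixed partial ∂²E/∂a∂b is 0, so the Hessian at any point is diag(E_aa, E_bb) = diag(6(a + 2), -6(2b + 5)).
At (-4, -1): H = diag(-12, -18).
Both eigenvalues are negative, so H is negative definite: a local maximum.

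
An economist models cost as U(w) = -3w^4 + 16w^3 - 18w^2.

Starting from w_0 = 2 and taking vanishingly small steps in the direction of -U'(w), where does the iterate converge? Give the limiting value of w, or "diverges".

U'(w) = -12w(w - 3)(w - 1), so U'(2) = 24.
Gradient descent moves in the -U' direction, i.e. w is decreasing.
The nearest critical point in that direction is w = 1, where U'' = 24 > 0 (a local minimum). The iterate converges there.

1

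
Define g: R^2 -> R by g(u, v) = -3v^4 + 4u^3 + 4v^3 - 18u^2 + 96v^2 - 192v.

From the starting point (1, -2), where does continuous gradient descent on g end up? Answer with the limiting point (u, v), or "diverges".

(3, 1)

g is separable, so gradient descent decouples: u follows -∂g/∂u, v follows -∂g/∂v.
∂g/∂u = 12u(u - 3); at u=1 this is -24, so u increases.
∂g/∂v = -12(v - 4)(v - 1)(v + 4); at v=-2 this is -432, so v increases.
u converges to its nearest critical value 3 (a local min of the u-part); v converges to 1. The iterate converges to (3, 1).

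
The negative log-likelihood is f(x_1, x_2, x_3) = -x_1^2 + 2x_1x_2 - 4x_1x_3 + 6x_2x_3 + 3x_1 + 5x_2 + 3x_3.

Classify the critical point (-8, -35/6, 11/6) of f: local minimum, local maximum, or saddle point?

saddle point

The Hessian is constant: H = [[-2, 2, -4], [2, 0, 6], [-4, 6, 0]].
Leading principal minors: Δ₁ = -2, Δ₂ = -4, Δ₃ = -24.
The minors fit neither the all-positive nor the alternating-sign pattern, so H is indefinite: a saddle point.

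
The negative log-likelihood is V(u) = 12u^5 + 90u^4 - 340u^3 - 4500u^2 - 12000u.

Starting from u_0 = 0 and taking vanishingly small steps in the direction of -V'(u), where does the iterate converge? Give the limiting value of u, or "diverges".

5

V'(u) = 60(u - 5)(u + 2)(u + 4)(u + 5), so V'(0) = -12000.
Gradient descent moves in the -V' direction, i.e. u is increasing.
The nearest critical point in that direction is u = 5, where V'' = 37800 > 0 (a local minimum). The iterate converges there.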